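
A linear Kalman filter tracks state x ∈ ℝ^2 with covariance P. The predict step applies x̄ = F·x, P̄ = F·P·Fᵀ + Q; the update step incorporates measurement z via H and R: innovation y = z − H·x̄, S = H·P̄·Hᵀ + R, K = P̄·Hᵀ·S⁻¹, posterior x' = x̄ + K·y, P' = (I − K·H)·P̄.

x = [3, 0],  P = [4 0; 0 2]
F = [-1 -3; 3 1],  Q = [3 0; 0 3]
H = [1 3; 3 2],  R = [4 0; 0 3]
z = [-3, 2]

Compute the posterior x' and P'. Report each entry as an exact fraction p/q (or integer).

x' = [55455/35911, -49208/35911]
P' = [30443/35911 -23349/35911; -23349/35911 27831/35911]

x̄ = F·x = [-3, 9]
P̄ = F·P·Fᵀ + Q = [25 -18; -18 41]
y = z − H·x̄ = [-27, -7]
S = H·P̄·Hᵀ + R = [290 123; 123 176]
K = P̄·Hᵀ·S⁻¹ = [-9901/35911 14877/35911; 15036/35911 -4795/35911]
x' = x̄ + K·y = [55455/35911, -49208/35911]
P' = (I − K·H)·P̄ = [30443/35911 -23349/35911; -23349/35911 27831/35911]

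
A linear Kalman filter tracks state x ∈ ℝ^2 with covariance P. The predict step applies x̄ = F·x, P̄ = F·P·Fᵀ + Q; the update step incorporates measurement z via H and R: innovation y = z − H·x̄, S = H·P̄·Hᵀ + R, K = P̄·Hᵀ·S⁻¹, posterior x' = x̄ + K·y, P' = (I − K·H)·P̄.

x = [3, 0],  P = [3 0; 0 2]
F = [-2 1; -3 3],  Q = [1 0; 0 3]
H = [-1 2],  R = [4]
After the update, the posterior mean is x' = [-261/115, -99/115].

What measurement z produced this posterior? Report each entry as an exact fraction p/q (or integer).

x̄ = F·x = [-6, -9]
P̄ = F·P·Fᵀ + Q = [15 24; 24 48]
S = H·P̄·Hᵀ + R = [115]
K = P̄·Hᵀ·S⁻¹ = [33/115; 72/115]
x' − x̄ = [429/115, 936/115] = K·y
y = (KᵀK)⁻¹·Kᵀ·(x' − x̄) = [13]
z = y + H·x̄ = [13] + [-12] = [1]

z = [1]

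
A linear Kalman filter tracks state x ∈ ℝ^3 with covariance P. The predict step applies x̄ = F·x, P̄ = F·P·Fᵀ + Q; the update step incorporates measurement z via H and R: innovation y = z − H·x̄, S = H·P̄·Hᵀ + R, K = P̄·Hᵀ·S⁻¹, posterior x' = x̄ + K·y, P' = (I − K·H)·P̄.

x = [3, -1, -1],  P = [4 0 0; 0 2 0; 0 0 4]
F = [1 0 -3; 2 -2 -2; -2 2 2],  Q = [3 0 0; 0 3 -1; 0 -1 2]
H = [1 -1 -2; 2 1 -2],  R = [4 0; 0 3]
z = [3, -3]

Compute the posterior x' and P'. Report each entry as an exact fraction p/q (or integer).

x' = [-15173/9931, -9670/9931, -8542/9931]
P' = [67991/9931 -37655/9931 47767/9931; -37655/9931 31719/9931 -27077/9931; 47767/9931 -27077/9931 37284/9931]

x̄ = F·x = [6, 10, -10]
P̄ = F·P·Fᵀ + Q = [43 32 -32; 32 43 -41; -32 -41 42]
y = z − H·x̄ = [-13, -45]
S = H·P̄·Hᵀ + R = [158 371; 371 934]
K = P̄·Hᵀ·S⁻¹ = [2528/9931 931/9931; -3805/9931 3521/9931; 69/9931 -2037/9931]
x' = x̄ + K·y = [-15173/9931, -9670/9931, -8542/9931]
P' = (I − K·H)·P̄ = [67991/9931 -37655/9931 47767/9931; -37655/9931 31719/9931 -27077/9931; 47767/9931 -27077/9931 37284/9931]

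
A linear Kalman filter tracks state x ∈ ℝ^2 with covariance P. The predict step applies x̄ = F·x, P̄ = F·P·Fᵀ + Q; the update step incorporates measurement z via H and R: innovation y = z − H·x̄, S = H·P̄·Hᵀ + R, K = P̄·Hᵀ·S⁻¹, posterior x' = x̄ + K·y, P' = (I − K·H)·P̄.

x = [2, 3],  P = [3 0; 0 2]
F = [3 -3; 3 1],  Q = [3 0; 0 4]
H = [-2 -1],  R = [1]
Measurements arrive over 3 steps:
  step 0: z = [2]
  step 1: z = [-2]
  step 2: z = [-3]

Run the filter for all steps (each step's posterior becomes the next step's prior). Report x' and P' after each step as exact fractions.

step 0: x' = [-303/62, 483/62], P' = [1191/310 -453/62; -453/62 921/62]
step 1: x' = [417651/210358, -427751/210358], P' = [319557/210358 -540003/210358; -540003/210358 1091987/210358]
step 2: x' = [11191974/26340037, 57952798/26340037], P' = [78358533/52680074 -132242007/52680074; -132242007/52680074 268108791/52680074]

step 0: x̄ = F·x = [-3, 9]
step 0: P̄ = F·P·Fᵀ + Q = [48 21; 21 33]
step 0: y = z − H·x̄ = [5]
step 0: S = H·P̄·Hᵀ + R = [310]
step 0: K = P̄·Hᵀ·S⁻¹ = [-117/310; -15/62]
step 0: x' = x̄ + K·y = [-303/62, 483/62]
step 0: P' = (I − K·H)·P̄ = [1191/310 -453/62; -453/62 921/62]
step 1: x̄ = F·x = [-1179/31, -213/31]
step 1: P̄ = F·P·Fᵀ + Q = [46932/155 5247/155; 5247/155 1487/155]
step 1: y = z − H·x̄ = [-2633/31]
step 1: S = H·P̄·Hᵀ + R = [210358/155]
step 1: K = P̄·Hᵀ·S⁻¹ = [-99111/210358; -11981/210358]
step 1: x' = x̄ + K·y = [417651/210358, -427751/210358]
step 1: P' = (I − K·H)·P̄ = [319557/210358 -540003/210358; -540003/210358 1091987/210358]
step 2: x̄ = F·x = [1268103/105179, 412601/105179]
step 2: P̄ = F·P·Fᵀ + Q = [11527512/105179 1420035/105179; 1420035/105179 784707/105179]
step 2: y = z − H·x̄ = [114490/4573]
step 2: S = H·P̄·Hᵀ + R = [2290438/4573]
step 2: K = P̄·Hᵀ·S⁻¹ = [-1064133/2290438; -157599/2290438]
step 2: x' = x̄ + K·y = [11191974/26340037, 57952798/26340037]
step 2: P' = (I − K·H)·P̄ = [78358533/52680074 -132242007/52680074; -132242007/52680074 268108791/52680074]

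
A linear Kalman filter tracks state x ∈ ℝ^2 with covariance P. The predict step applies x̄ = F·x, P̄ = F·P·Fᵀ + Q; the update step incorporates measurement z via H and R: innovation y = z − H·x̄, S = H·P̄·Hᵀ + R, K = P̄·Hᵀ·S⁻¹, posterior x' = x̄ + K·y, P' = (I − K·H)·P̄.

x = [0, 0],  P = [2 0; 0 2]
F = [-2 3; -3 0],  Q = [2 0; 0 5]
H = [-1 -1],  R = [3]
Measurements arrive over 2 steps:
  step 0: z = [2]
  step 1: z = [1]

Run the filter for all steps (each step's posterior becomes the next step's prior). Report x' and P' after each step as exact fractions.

step 0: x̄ = F·x = [0, 0]
step 0: P̄ = F·P·Fᵀ + Q = [28 12; 12 23]
step 0: y = z − H·x̄ = [2]
step 0: S = H·P̄·Hᵀ + R = [78]
step 0: K = P̄·Hᵀ·S⁻¹ = [-20/39; -35/78]
step 0: x' = x̄ + K·y = [-40/39, -35/39]
step 0: P' = (I − K·H)·P̄ = [292/39 -232/39; -232/39 569/78]
step 1: x̄ = F·x = [-25/39, 40/13]
step 1: P̄ = F·P·Fᵀ + Q = [13181/78 1280/13; 1280/13 941/13]
step 1: y = z − H·x̄ = [134/39]
step 1: S = H·P̄·Hᵀ + R = [34421/78]
step 1: K = P̄·Hᵀ·S⁻¹ = [-20861/34421; -13326/34421]
step 1: x' = x̄ + K·y = [-93741/34421, 60124/34421]
step 1: P' = (I − K·H)·P̄ = [237460/34421 -174877/34421; -174877/34421 214855/34421]

step 0: x' = [-40/39, -35/39], P' = [292/39 -232/39; -232/39 569/78]
step 1: x' = [-93741/34421, 60124/34421], P' = [237460/34421 -174877/34421; -174877/34421 214855/34421]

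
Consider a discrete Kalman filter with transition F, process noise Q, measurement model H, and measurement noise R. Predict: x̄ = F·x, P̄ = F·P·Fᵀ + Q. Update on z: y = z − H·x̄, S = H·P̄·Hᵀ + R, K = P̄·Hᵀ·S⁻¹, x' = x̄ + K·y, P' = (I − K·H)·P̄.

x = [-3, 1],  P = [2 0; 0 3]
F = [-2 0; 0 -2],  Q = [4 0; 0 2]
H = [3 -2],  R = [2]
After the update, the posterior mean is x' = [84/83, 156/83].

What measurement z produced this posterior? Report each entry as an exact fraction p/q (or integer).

x̄ = F·x = [6, -2]
P̄ = F·P·Fᵀ + Q = [12 0; 0 14]
S = H·P̄·Hᵀ + R = [166]
K = P̄·Hᵀ·S⁻¹ = [18/83; -14/83]
x' − x̄ = [-414/83, 322/83] = K·y
y = (KᵀK)⁻¹·Kᵀ·(x' − x̄) = [-23]
z = y + H·x̄ = [-23] + [22] = [-1]

z = [-1]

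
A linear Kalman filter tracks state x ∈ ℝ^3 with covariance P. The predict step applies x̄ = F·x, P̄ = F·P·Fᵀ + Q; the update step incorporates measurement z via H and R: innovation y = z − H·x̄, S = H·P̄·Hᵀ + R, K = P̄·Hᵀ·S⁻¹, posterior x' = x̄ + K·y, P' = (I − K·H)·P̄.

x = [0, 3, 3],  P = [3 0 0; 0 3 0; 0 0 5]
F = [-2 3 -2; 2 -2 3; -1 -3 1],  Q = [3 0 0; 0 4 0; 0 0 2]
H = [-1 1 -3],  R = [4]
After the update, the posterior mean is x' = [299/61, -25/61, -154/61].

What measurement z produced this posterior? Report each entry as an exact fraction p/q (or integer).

x̄ = F·x = [3, 3, -6]
P̄ = F·P·Fᵀ + Q = [62 -60 -31; -60 73 27; -31 27 37]
S = H·P̄·Hᵀ + R = [244]
K = P̄·Hᵀ·S⁻¹ = [-29/244; 13/61; -53/244]
x' − x̄ = [116/61, -208/61, 212/61] = K·y
y = (KᵀK)⁻¹·Kᵀ·(x' − x̄) = [-16]
z = y + H·x̄ = [-16] + [18] = [2]

z = [2]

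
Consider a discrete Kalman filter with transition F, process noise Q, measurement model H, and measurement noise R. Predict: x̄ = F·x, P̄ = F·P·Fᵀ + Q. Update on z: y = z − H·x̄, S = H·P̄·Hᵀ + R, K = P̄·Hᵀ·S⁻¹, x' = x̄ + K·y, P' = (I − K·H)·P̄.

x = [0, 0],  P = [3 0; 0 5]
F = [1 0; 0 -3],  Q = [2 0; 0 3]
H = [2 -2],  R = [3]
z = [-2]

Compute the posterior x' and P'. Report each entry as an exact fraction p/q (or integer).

x' = [-4/43, 192/215]
P' = [195/43 192/43; 192/43 1104/215]

x̄ = F·x = [0, 0]
P̄ = F·P·Fᵀ + Q = [5 0; 0 48]
y = z − H·x̄ = [-2]
S = H·P̄·Hᵀ + R = [215]
K = P̄·Hᵀ·S⁻¹ = [2/43; -96/215]
x' = x̄ + K·y = [-4/43, 192/215]
P' = (I − K·H)·P̄ = [195/43 192/43; 192/43 1104/215]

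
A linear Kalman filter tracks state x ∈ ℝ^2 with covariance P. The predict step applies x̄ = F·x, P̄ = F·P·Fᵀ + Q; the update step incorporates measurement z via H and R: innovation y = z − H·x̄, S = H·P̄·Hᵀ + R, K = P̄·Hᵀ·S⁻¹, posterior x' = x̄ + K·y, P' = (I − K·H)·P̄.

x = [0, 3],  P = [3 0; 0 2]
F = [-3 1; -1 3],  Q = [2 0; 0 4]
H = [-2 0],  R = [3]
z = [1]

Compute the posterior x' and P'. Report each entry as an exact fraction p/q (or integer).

x̄ = F·x = [3, 9]
P̄ = F·P·Fᵀ + Q = [31 15; 15 25]
y = z − H·x̄ = [7]
S = H·P̄·Hᵀ + R = [127]
K = P̄·Hᵀ·S⁻¹ = [-62/127; -30/127]
x' = x̄ + K·y = [-53/127, 933/127]
P' = (I − K·H)·P̄ = [93/127 45/127; 45/127 2275/127]

x' = [-53/127, 933/127]
P' = [93/127 45/127; 45/127 2275/127]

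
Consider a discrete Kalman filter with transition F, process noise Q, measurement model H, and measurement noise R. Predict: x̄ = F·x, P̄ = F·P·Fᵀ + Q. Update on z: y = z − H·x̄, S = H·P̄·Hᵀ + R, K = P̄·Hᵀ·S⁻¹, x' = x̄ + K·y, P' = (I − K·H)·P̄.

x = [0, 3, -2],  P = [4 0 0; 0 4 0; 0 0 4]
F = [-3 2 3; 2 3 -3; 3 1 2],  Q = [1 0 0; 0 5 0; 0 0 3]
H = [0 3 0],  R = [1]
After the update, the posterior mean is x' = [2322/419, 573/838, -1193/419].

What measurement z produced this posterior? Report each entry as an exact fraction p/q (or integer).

x̄ = F·x = [0, 15, -1]
P̄ = F·P·Fᵀ + Q = [89 -36 -4; -36 93 12; -4 12 59]
S = H·P̄·Hᵀ + R = [838]
K = P̄·Hᵀ·S⁻¹ = [-54/419; 279/838; 18/419]
x' − x̄ = [2322/419, -11997/838, -774/419] = K·y
y = (KᵀK)⁻¹·Kᵀ·(x' − x̄) = [-43]
z = y + H·x̄ = [-43] + [45] = [2]

z = [2]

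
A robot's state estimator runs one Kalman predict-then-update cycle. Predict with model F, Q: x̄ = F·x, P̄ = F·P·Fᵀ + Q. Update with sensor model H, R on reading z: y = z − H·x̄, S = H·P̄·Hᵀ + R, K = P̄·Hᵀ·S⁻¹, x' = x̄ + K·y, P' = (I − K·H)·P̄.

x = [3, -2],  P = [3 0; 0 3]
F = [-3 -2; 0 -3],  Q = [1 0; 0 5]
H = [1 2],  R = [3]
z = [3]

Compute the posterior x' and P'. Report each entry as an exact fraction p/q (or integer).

x̄ = F·x = [-5, 6]
P̄ = F·P·Fᵀ + Q = [40 18; 18 32]
y = z − H·x̄ = [-4]
S = H·P̄·Hᵀ + R = [243]
K = P̄·Hᵀ·S⁻¹ = [76/243; 82/243]
x' = x̄ + K·y = [-1519/243, 1130/243]
P' = (I − K·H)·P̄ = [3944/243 -1858/243; -1858/243 1052/243]

x' = [-1519/243, 1130/243]
P' = [3944/243 -1858/243; -1858/243 1052/243]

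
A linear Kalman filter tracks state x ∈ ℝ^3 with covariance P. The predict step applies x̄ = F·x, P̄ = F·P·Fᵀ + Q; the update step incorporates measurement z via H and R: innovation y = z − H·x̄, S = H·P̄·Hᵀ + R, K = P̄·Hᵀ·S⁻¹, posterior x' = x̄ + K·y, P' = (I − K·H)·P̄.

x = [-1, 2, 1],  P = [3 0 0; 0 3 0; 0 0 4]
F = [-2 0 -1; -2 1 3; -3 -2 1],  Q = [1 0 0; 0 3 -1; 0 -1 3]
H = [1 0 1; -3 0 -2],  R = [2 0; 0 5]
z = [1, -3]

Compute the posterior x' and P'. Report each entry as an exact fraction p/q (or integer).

x̄ = F·x = [1, 7, 0]
P̄ = F·P·Fᵀ + Q = [17 0 14; 0 54 23; 14 23 46]
y = z − H·x̄ = [0, 0]
S = H·P̄·Hᵀ + R = [93 -213; -213 510]
K = P̄·Hᵀ·S⁻¹ = [-113/229 -248/687; 644/687 69/229; 686/687 106/687]
x' = x̄ + K·y = [1, 7, 0]
P' = (I − K·H)·P̄ = [2596/687 -3611/687 -3274/687; -3611/687 31808/687 1633/229; -3274/687 1633/229 4646/687]

x' = [1, 7, 0]
P' = [2596/687 -3611/687 -3274/687; -3611/687 31808/687 1633/229; -3274/687 1633/229 4646/687]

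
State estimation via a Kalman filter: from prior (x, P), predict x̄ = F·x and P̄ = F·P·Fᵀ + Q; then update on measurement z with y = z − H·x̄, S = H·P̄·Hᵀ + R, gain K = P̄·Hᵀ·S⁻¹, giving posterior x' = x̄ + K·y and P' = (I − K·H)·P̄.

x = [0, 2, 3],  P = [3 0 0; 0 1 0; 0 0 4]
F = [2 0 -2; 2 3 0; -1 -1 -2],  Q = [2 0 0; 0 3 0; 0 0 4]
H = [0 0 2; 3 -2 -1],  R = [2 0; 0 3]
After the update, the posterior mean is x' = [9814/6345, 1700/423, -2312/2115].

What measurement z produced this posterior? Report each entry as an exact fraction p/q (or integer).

z = [-2, -2]

x̄ = F·x = [-6, 6, -8]
P̄ = F·P·Fᵀ + Q = [30 12 10; 12 24 -9; 10 -9 24]
S = H·P̄·Hᵀ + R = [98 48; 48 153]
K = P̄·Hᵀ·S⁻¹ = [62/2115 2264/6345; -29/141 19/423; 344/705 8/2115]
x' − x̄ = [47884/6345, -838/423, 14608/2115] = K·y
y = (KᵀK)⁻¹·Kᵀ·(x' − x̄) = [14, 20]
z = y + H·x̄ = [14, 20] + [-16, -22] = [-2, -2]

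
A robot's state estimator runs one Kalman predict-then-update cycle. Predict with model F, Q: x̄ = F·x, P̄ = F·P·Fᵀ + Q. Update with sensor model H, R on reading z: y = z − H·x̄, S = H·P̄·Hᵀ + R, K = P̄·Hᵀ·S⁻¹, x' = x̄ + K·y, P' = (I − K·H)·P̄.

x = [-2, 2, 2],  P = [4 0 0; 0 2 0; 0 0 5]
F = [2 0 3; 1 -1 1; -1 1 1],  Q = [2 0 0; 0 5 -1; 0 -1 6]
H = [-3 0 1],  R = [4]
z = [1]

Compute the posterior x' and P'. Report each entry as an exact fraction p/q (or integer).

x' = [5/3, -1163/546, 1636/273]
P' = [7/3 -2/3 17/3; -2/3 3695/546 -688/273; 17/3 -688/273 4633/273]

x̄ = F·x = [2, -2, 6]
P̄ = F·P·Fᵀ + Q = [63 23 7; 23 16 -2; 7 -2 17]
y = z − H·x̄ = [1]
S = H·P̄·Hᵀ + R = [546]
K = P̄·Hᵀ·S⁻¹ = [-1/3; -71/546; -2/273]
x' = x̄ + K·y = [5/3, -1163/546, 1636/273]
P' = (I − K·H)·P̄ = [7/3 -2/3 17/3; -2/3 3695/546 -688/273; 17/3 -688/273 4633/273]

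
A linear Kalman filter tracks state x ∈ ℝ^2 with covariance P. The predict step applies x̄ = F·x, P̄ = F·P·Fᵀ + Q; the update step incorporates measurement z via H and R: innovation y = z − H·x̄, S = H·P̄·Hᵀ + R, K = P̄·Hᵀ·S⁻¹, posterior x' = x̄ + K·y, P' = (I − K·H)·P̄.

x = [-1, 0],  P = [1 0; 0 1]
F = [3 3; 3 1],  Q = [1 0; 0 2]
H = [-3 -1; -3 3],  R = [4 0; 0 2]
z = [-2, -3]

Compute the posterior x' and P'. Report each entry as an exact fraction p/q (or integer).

x̄ = F·x = [-3, -3]
P̄ = F·P·Fᵀ + Q = [19 12; 12 12]
y = z − H·x̄ = [-14, -3]
S = H·P̄·Hᵀ + R = [259 63; 63 65]
K = P̄·Hᵀ·S⁻¹ = [-1581/6433 -78/919; -1560/6433 216/919]
x' = x̄ + K·y = [639/919, -285/919]
P' = (I − K·H)·P̄ = [1672/6433 1308/6433; 1308/6433 2316/6433]

x' = [639/919, -285/919]
P' = [1672/6433 1308/6433; 1308/6433 2316/6433]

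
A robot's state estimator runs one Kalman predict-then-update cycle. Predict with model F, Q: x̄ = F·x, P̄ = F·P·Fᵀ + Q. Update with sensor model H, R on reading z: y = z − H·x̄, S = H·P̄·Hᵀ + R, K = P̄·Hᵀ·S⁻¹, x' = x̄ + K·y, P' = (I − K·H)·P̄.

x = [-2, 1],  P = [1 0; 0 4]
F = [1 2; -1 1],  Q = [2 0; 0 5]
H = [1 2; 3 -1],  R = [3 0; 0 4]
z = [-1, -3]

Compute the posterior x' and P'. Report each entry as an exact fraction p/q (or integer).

x' = [-373/366, 25/122]
P' = [323/854 25/854; 25/854 499/854]

x̄ = F·x = [0, 3]
P̄ = F·P·Fᵀ + Q = [19 7; 7 10]
y = z − H·x̄ = [-7, 0]
S = H·P̄·Hᵀ + R = [90 72; 72 143]
K = P̄·Hᵀ·S⁻¹ = [373/2562 118/427; 341/854 -53/427]
x' = x̄ + K·y = [-373/366, 25/122]
P' = (I − K·H)·P̄ = [323/854 25/854; 25/854 499/854]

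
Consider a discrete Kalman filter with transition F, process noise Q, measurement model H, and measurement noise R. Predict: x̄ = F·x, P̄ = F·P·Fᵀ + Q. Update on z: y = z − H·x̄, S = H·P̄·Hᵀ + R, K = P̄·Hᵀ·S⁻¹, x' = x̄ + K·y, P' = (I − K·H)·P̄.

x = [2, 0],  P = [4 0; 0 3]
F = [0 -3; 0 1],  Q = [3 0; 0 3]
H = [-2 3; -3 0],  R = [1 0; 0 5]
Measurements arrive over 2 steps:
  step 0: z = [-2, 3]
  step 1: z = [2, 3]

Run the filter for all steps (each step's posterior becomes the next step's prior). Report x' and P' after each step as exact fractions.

step 0: x' = [-7419/9704, -10971/9704], P' = [4605/9704 2925/9704; 2925/9704 2901/9704]
step 1: x' = [-2473143/3547268, 633123/3547268], P' = [1624515/3547268 1037493/3547268; 1037493/3547268 5216679/17736340]

step 0: x̄ = F·x = [0, 0]
step 0: P̄ = F·P·Fᵀ + Q = [30 -9; -9 6]
step 0: y = z − H·x̄ = [-2, 3]
step 0: S = H·P̄·Hᵀ + R = [283 261; 261 275]
step 0: K = P̄·Hᵀ·S⁻¹ = [-435/9704 -2763/9704; 2853/9704 -1755/9704]
step 0: x' = x̄ + K·y = [-7419/9704, -10971/9704]
step 0: P' = (I − K·H)·P̄ = [4605/9704 2925/9704; 2925/9704 2901/9704]
step 1: x̄ = F·x = [32913/9704, -10971/9704]
step 1: P̄ = F·P·Fᵀ + Q = [55221/9704 -8703/9704; -8703/9704 32013/9704]
step 1: y = z − H·x̄ = [118147/9704, 127851/9704]
step 1: S = H·P̄·Hᵀ + R = [623141/9704 409653/9704; 409653/9704 545509/9704]
step 1: K = P̄·Hᵀ·S⁻¹ = [-136551/3547268 -974709/3547268; 5275107/17736340 -3112479/17736340]
step 1: x' = x̄ + K·y = [-2473143/3547268, 633123/3547268]
step 1: P' = (I − K·H)·P̄ = [1624515/3547268 1037493/3547268; 1037493/3547268 5216679/17736340]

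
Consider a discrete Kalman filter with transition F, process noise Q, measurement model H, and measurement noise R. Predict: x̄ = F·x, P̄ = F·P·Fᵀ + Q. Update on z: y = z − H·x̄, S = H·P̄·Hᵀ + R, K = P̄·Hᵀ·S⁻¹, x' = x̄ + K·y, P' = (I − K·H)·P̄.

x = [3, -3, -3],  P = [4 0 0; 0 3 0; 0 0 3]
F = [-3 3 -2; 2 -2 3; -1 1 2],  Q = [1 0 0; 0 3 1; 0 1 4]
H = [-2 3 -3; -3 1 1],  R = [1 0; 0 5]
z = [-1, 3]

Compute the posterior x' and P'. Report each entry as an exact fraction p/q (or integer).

x' = [-24317/22978, -23181/22978, -283/11489]
P' = [45061/45956 67803/45956 9880/11489; 67803/45956 154205/45956 27376/11489; 9880/11489 27376/11489 131359/68934]

x̄ = F·x = [-12, 3, -12]
P̄ = F·P·Fᵀ + Q = [76 -60 9; -60 58 5; 9 5 23]
y = z − H·x̄ = [-70, -24]
S = H·P̄·Hᵀ + R = [1772 1284; 1284 1086]
K = P̄·Hᵀ·S⁻¹ = [-5273/45956 -1393/11489; -1503/45956 3015/11489; -6623/22978 23555/68934]
x' = x̄ + K·y = [-24317/22978, -23181/22978, -283/11489]
P' = (I − K·H)·P̄ = [45061/45956 67803/45956 9880/11489; 67803/45956 154205/45956 27376/11489; 9880/11489 27376/11489 131359/68934]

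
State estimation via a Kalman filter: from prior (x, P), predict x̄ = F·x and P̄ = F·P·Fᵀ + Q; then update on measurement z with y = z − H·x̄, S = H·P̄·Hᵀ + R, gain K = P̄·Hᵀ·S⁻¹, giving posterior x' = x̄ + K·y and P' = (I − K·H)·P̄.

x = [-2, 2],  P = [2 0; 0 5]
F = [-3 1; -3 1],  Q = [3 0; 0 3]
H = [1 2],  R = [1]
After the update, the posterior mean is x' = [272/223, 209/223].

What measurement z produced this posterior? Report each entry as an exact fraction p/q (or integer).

z = [3]

x̄ = F·x = [8, 8]
P̄ = F·P·Fᵀ + Q = [26 23; 23 26]
S = H·P̄·Hᵀ + R = [223]
K = P̄·Hᵀ·S⁻¹ = [72/223; 75/223]
x' − x̄ = [-1512/223, -1575/223] = K·y
y = (KᵀK)⁻¹·Kᵀ·(x' − x̄) = [-21]
z = y + H·x̄ = [-21] + [24] = [3]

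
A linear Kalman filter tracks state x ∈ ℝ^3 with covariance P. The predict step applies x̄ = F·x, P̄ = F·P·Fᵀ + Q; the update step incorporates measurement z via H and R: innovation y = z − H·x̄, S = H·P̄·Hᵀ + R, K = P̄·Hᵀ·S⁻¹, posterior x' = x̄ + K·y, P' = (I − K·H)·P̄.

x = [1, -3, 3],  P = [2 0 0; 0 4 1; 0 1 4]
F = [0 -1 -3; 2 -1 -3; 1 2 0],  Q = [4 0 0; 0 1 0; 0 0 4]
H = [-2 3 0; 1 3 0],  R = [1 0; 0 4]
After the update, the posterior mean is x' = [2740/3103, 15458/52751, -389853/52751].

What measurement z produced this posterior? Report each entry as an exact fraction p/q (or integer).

z = [-1, 2]

x̄ = F·x = [-6, -4, -5]
P̄ = F·P·Fᵀ + Q = [50 46 -14; 46 55 -10; -14 -10 22]
S = H·P̄·Hᵀ + R = [144 257; 257 825]
K = P̄·Hᵀ·S⁻¹ = [-998/3103 1018/3103; 5998/52751 11623/52751; 9658/52751 -5822/52751]
x' − x̄ = [21358/3103, 226462/52751, -126098/52751] = K·y
y = (KᵀK)⁻¹·Kᵀ·(x' − x̄) = [-1, 20]
z = y + H·x̄ = [-1, 20] + [0, -18] = [-1, 2]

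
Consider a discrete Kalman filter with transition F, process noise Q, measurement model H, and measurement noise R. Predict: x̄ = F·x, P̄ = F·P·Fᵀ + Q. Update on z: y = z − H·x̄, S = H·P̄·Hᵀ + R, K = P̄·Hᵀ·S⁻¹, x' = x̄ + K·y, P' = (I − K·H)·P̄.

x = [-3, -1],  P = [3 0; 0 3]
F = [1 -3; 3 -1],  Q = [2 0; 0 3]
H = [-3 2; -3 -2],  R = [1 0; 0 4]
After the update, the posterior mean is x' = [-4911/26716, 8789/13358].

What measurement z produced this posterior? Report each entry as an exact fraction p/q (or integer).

x̄ = F·x = [0, -8]
P̄ = F·P·Fᵀ + Q = [32 18; 18 33]
S = H·P̄·Hᵀ + R = [205 156; 156 640]
K = P̄·Hᵀ·S⁻¹ = [-1113/6679 -4425/26716; 1650/6679 -3309/13358]
x' − x̄ = [-4911/26716, 115653/13358] = K·y
y = (KᵀK)⁻¹·Kᵀ·(x' − x̄) = [18, -17]
z = y + H·x̄ = [18, -17] + [-16, 16] = [2, -1]

z = [2, -1]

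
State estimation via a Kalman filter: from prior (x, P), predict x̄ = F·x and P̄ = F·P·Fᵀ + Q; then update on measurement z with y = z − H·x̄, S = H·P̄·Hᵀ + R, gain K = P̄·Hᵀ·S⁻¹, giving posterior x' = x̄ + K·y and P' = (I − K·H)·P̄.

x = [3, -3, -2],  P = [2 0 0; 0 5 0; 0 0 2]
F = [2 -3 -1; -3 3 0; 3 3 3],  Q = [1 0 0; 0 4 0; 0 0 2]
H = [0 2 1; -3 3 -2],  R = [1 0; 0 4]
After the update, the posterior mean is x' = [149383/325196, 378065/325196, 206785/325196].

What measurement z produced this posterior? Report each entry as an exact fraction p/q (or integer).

z = [3, 1]

x̄ = F·x = [17, -18, -6]
P̄ = F·P·Fᵀ + Q = [56 -57 -39; -57 67 27; -39 27 83]
S = H·P̄·Hᵀ + R = [460 668; 668 1677]
K = P̄·Hᵀ·S⁻¹ = [-82233/325196 -4464/81299; 57573/325196 9683/81299; 208373/325196 -19199/81299]
x' − x̄ = [-5378949/325196, 6231593/325196, 2157961/325196] = K·y
y = (KᵀK)⁻¹·Kᵀ·(x' − x̄) = [45, 94]
z = y + H·x̄ = [45, 94] + [-42, -93] = [3, 1]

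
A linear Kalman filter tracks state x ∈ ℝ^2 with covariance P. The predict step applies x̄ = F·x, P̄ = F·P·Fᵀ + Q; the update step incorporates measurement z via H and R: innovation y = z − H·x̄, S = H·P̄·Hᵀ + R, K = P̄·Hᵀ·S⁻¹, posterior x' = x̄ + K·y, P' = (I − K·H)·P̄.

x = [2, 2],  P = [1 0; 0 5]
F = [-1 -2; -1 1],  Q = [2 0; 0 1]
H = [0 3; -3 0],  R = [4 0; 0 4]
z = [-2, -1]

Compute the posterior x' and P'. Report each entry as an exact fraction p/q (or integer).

x̄ = F·x = [-6, 0]
P̄ = F·P·Fᵀ + Q = [23 -9; -9 7]
y = z − H·x̄ = [-2, -19]
S = H·P̄·Hᵀ + R = [67 81; 81 211]
K = P̄·Hᵀ·S⁻¹ = [-27/1894 -609/1894; 561/1894 27/1894]
x' = x̄ + K·y = [261/1894, -1635/1894]
P' = (I − K·H)·P̄ = [406/947 -18/947; -18/947 374/947]

x' = [261/1894, -1635/1894]
P' = [406/947 -18/947; -18/947 374/947]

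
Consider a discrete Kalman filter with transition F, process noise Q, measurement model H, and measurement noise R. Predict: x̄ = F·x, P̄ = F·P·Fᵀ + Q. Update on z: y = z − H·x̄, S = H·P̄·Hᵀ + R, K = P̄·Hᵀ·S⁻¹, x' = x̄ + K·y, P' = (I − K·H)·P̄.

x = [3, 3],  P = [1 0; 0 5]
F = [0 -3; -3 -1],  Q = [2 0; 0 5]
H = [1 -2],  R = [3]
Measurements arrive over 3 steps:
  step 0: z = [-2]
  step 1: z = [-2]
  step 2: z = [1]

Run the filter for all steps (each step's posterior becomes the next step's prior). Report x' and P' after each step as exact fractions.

step 0: x' = [-883/66, -401/66], P' = [2813/66 1381/66; 1381/66 725/66]
step 1: x' = [-41047/87071, 73695/87071], P' = [1077031/87071 572342/87071; 572342/87071 368239/87071]
step 2: x' = [-64828123/17225013, -40721282/17225013], P' = [445060879/34450026 236065385/34450026; 236065385/34450026 150441775/34450026]

step 0: x̄ = F·x = [-9, -12]
step 0: P̄ = F·P·Fᵀ + Q = [47 15; 15 19]
step 0: y = z − H·x̄ = [-17]
step 0: S = H·P̄·Hᵀ + R = [66]
step 0: K = P̄·Hᵀ·S⁻¹ = [17/66; -23/66]
step 0: x' = x̄ + K·y = [-883/66, -401/66]
step 0: P' = (I − K·H)·P̄ = [2813/66 1381/66; 1381/66 725/66]
step 1: x̄ = F·x = [401/22, 1525/33]
step 1: P̄ = F·P·Fᵀ + Q = [2219/22 2434/11; 2434/11 17329/33]
step 1: y = z − H·x̄ = [4765/66]
step 1: S = H·P̄·Hᵀ + R = [87071/66]
step 1: K = P̄·Hᵀ·S⁻¹ = [-22551/87071; -54712/87071]
step 1: x' = x̄ + K·y = [-41047/87071, 73695/87071]
step 1: P' = (I − K·H)·P̄ = [1077031/87071 572342/87071; 572342/87071 368239/87071]
step 2: x̄ = F·x = [-221085/87071, 49446/87071]
step 2: P̄ = F·P·Fᵀ + Q = [3488293/87071 6255795/87071; 6255795/87071 13930925/87071]
step 2: y = z − H·x̄ = [407048/87071]
step 2: S = H·P̄·Hᵀ + R = [34450026/87071]
step 2: K = P̄·Hᵀ·S⁻¹ = [-9023297/34450026; -21606055/34450026]
step 2: x' = x̄ + K·y = [-64828123/17225013, -40721282/17225013]
step 2: P' = (I − K·H)·P̄ = [445060879/34450026 236065385/34450026; 236065385/34450026 150441775/34450026]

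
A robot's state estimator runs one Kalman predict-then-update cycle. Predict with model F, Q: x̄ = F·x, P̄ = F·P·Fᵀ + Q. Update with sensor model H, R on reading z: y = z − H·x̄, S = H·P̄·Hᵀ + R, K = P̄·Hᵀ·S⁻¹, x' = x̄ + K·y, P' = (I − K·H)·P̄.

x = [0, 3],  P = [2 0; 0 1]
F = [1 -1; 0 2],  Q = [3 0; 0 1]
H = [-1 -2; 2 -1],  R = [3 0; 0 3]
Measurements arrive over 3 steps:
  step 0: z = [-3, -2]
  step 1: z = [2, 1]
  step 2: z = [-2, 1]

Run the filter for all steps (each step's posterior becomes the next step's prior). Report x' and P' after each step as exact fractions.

step 0: x̄ = F·x = [-3, 6]
step 0: P̄ = F·P·Fᵀ + Q = [6 -2; -2 5]
step 0: y = z − H·x̄ = [6, 10]
step 0: S = H·P̄·Hᵀ + R = [21 4; 4 40]
step 0: K = P̄·Hᵀ·S⁻¹ = [-17/103 151/412; -71/206 -157/824]
step 0: x' = x̄ + K·y = [-67/206, 835/412]
step 0: P' = (I − K·H)·P̄ = [111/206 -9/412; -9/412 435/824]
step 1: x̄ = F·x = [-969/412, 835/206]
step 1: P̄ = F·P·Fᵀ + Q = [3387/824 -453/412; -453/412 641/206]
step 1: y = z − H·x̄ = [3195/412, 1005/103]
step 1: S = H·P̄·Hᵀ + R = [12491/824 134/103; 134/103 2776/103]
step 1: K = P̄·Hᵀ·S⁻¹ = [-2185/13969 19745/55876; -4504/13969 -20281/111752]
step 1: x' = x̄ + K·y = [-6537/55876, -24335/111752]
step 1: P' = (I − K·H)·P̄ = [14469/27938 -1359/55876; -1359/55876 55407/111752]
step 2: x̄ = F·x = [11261/111752, -24335/55876]
step 2: P̄ = F·P·Fᵀ + Q = [453975/111752 -58125/55876; -58125/55876 83345/27938]
step 2: y = z − H·x̄ = [-309583/111752, 5070/13969]
step 2: S = H·P̄·Hᵀ + R = [1657751/111752 13445/13969; 13445/13969 368692/13969]
step 2: K = P̄·Hᵀ·S⁻¹ = [-569275/3637539 2567725/7275078; -388480/1212513 -873835/4850052]
step 2: x' = x̄ + K·y = [4819129/7275078, 1875335/4850052]
step 2: P' = (I − K·H)·P̄ = [627400/1212513 -19375/808342; -19375/808342 796335/1616684]

step 0: x' = [-67/206, 835/412], P' = [111/206 -9/412; -9/412 435/824]
step 1: x' = [-6537/55876, -24335/111752], P' = [14469/27938 -1359/55876; -1359/55876 55407/111752]
step 2: x' = [4819129/7275078, 1875335/4850052], P' = [627400/1212513 -19375/808342; -19375/808342 796335/1616684]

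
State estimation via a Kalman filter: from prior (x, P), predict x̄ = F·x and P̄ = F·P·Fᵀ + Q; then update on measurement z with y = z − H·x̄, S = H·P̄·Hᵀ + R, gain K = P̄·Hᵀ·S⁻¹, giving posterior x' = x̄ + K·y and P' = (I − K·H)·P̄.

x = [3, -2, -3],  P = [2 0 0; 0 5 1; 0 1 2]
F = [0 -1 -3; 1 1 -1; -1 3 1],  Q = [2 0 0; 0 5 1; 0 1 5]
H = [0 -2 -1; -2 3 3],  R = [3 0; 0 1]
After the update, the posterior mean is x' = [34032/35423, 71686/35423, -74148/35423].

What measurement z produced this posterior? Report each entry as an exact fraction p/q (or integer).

z = [-1, -2]

x̄ = F·x = [11, 4, -12]
P̄ = F·P·Fᵀ + Q = [31 -1 -31; -1 12 10; -31 10 60]
S = H·P̄·Hᵀ + R = [151 -408; -408 1337]
K = P̄·Hᵀ·S⁻¹ = [-20343/35423 -10394/35423; -17714/35423 -3604/35423; 4016/35423 8432/35423]
x' − x̄ = [-355621/35423, -70006/35423, 350928/35423] = K·y
y = (KᵀK)⁻¹·Kᵀ·(x' − x̄) = [-5, 44]
z = y + H·x̄ = [-5, 44] + [4, -46] = [-1, -2]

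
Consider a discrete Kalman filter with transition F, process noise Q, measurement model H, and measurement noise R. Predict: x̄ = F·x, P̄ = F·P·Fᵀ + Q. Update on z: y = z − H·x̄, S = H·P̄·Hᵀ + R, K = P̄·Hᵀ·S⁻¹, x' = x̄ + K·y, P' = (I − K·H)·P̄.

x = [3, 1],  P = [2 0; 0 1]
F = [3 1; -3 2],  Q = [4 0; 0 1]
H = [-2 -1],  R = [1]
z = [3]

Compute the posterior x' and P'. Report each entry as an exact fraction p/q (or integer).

x' = [10/13, -55/13]
P' = [74/13 -281/26; -281/26 1115/52]

x̄ = F·x = [10, -7]
P̄ = F·P·Fᵀ + Q = [23 -16; -16 23]
y = z − H·x̄ = [16]
S = H·P̄·Hᵀ + R = [52]
K = P̄·Hᵀ·S⁻¹ = [-15/26; 9/52]
x' = x̄ + K·y = [10/13, -55/13]
P' = (I − K·H)·P̄ = [74/13 -281/26; -281/26 1115/52]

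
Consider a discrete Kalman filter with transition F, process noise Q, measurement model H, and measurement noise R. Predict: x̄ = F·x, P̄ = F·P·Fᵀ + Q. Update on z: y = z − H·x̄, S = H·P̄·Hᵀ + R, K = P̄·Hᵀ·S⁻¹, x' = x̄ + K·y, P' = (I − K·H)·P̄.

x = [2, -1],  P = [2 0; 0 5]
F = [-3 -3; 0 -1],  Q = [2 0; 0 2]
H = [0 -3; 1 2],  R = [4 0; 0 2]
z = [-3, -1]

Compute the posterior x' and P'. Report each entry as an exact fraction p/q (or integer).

x' = [-3, 1]
P' = [2085/704 -215/352; -215/352 61/176]

x̄ = F·x = [-3, 1]
P̄ = F·P·Fᵀ + Q = [65 15; 15 7]
y = z − H·x̄ = [0, 0]
S = H·P̄·Hᵀ + R = [67 -87; -87 155]
K = P̄·Hᵀ·S⁻¹ = [645/1408 1225/1408; -183/704 29/704]
x' = x̄ + K·y = [-3, 1]
P' = (I − K·H)·P̄ = [2085/704 -215/352; -215/352 61/176]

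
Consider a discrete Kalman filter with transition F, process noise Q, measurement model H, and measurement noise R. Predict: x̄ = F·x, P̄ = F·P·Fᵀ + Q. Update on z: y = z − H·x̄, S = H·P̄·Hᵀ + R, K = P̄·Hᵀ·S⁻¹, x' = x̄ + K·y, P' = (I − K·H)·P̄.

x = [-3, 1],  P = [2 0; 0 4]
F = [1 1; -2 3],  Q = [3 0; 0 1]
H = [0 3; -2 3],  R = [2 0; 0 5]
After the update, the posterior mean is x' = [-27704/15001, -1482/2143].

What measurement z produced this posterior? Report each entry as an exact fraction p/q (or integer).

x̄ = F·x = [-2, 9]
P̄ = F·P·Fᵀ + Q = [9 8; 8 45]
S = H·P̄·Hᵀ + R = [407 357; 357 350]
K = P̄·Hᵀ·S⁻¹ = [894/2143 -6126/15001; 681/2143 34/2143]
x' − x̄ = [2298/15001, -20769/2143] = K·y
y = (KᵀK)⁻¹·Kᵀ·(x' − x̄) = [-29, -30]
z = y + H·x̄ = [-29, -30] + [27, 31] = [-2, 1]

z = [-2, 1]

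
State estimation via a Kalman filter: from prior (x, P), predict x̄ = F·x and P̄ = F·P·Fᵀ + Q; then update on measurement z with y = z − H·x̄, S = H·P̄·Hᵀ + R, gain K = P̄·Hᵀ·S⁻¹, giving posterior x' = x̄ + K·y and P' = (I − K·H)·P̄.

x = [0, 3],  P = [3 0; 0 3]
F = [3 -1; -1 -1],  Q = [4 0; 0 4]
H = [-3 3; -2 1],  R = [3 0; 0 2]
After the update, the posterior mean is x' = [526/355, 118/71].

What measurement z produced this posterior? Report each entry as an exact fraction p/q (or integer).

x̄ = F·x = [-3, -3]
P̄ = F·P·Fᵀ + Q = [34 -6; -6 10]
S = H·P̄·Hᵀ + R = [507 288; 288 172]
K = P̄·Hᵀ·S⁻¹ = [56/355 -493/710; 32/71 -89/142]
x' − x̄ = [1591/355, 331/71] = K·y
y = (KᵀK)⁻¹·Kᵀ·(x' − x̄) = [2, -6]
z = y + H·x̄ = [2, -6] + [0, 3] = [2, -3]

z = [2, -3]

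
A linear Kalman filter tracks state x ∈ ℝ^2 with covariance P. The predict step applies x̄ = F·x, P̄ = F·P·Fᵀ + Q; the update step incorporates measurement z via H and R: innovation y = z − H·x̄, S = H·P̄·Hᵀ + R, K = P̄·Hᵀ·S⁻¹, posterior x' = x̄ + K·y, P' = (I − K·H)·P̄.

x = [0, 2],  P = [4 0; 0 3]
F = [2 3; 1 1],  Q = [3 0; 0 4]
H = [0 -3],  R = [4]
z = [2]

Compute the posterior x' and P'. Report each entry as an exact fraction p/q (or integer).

x' = [210/103, -58/103]
P' = [2137/103 68/103; 68/103 44/103]

x̄ = F·x = [6, 2]
P̄ = F·P·Fᵀ + Q = [46 17; 17 11]
y = z − H·x̄ = [8]
S = H·P̄·Hᵀ + R = [103]
K = P̄·Hᵀ·S⁻¹ = [-51/103; -33/103]
x' = x̄ + K·y = [210/103, -58/103]
P' = (I − K·H)·P̄ = [2137/103 68/103; 68/103 44/103]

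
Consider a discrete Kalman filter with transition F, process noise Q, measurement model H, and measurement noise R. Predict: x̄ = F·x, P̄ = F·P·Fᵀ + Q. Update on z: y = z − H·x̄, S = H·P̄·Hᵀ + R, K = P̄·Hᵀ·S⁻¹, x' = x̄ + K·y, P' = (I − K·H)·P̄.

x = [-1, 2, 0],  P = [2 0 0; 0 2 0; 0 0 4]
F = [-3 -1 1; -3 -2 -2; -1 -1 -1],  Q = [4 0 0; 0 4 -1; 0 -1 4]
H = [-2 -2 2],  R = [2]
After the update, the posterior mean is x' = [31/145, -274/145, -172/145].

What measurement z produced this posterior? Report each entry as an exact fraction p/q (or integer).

x̄ = F·x = [1, -1, -1]
P̄ = F·P·Fᵀ + Q = [28 14 4; 14 46 17; 4 17 12]
S = H·P̄·Hᵀ + R = [290]
K = P̄·Hᵀ·S⁻¹ = [-38/145; -43/145; -9/145]
x' − x̄ = [-114/145, -129/145, -27/145] = K·y
y = (KᵀK)⁻¹·Kᵀ·(x' − x̄) = [3]
z = y + H·x̄ = [3] + [-2] = [1]

z = [1]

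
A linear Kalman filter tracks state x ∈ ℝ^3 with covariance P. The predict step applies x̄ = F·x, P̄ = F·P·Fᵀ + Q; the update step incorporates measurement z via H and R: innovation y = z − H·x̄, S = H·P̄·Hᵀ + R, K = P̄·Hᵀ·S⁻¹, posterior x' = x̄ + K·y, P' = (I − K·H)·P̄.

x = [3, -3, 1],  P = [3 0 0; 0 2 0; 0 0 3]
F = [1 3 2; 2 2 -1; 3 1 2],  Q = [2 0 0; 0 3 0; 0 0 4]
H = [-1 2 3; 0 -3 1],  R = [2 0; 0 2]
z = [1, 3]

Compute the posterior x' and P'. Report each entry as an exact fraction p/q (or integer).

x̄ = F·x = [-4, -1, 8]
P̄ = F·P·Fᵀ + Q = [35 12 27; 12 26 16; 27 16 45]
y = z − H·x̄ = [-25, -8]
S = H·P̄·Hᵀ + R = [528 -124; -124 185]
K = P̄·Hᵀ·S⁻¹ = [5917/41152 491/10288; 537/5144 -341/1286; 3191/10288 493/2572]
x' = x̄ + K·y = [-328245/41152, -7657/5144, -13247/10288]
P' = (I − K·H)·P̄ = [521903/20576 5931/2572 36077/5144; 5931/2572 240/643 379/643; 36077/5144 379/643 2767/1286]

x' = [-328245/41152, -7657/5144, -13247/10288]
P' = [521903/20576 5931/2572 36077/5144; 5931/2572 240/643 379/643; 36077/5144 379/643 2767/1286]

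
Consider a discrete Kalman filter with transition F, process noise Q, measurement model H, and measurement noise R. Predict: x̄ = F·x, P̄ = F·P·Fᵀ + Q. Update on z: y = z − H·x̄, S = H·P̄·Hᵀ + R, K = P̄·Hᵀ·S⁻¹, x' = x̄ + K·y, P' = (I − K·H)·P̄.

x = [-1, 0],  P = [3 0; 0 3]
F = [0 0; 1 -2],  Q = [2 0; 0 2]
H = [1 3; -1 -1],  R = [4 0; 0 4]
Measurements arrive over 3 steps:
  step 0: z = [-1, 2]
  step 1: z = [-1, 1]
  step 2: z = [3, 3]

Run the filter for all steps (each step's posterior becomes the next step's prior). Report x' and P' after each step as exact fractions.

step 0: x̄ = F·x = [0, -1]
step 0: P̄ = F·P·Fᵀ + Q = [2 0; 0 17]
step 0: y = z − H·x̄ = [2, 1]
step 0: S = H·P̄·Hᵀ + R = [159 -53; -53 23]
step 0: K = P̄·Hᵀ·S⁻¹ = [-15/212 -1/4; 17/53 0]
step 0: x' = x̄ + K·y = [-83/212, -19/53]
step 0: P' = (I − K·H)·P̄ = [87/53 -34/53; -34/53 34/53]
step 1: x̄ = F·x = [0, 69/212]
step 1: P̄ = F·P·Fᵀ + Q = [2 0; 0 465/53]
step 1: y = z − H·x̄ = [-419/212, 281/212]
step 1: S = H·P̄·Hᵀ + R = [4503/53 -1501/53; -1501/53 783/53]
step 1: K = P̄·Hᵀ·S⁻¹ = [-359/6004 -1/4; 465/1501 0]
step 1: x' = x̄ + K·y = [-320/1501, -861/3002]
step 1: P' = (I − K·H)·P̄ = [2431/1501 -930/1501; -930/1501 930/1501]
step 2: x̄ = F·x = [0, 541/1501]
step 2: P̄ = F·P·Fᵀ + Q = [2 0; 0 12873/1501]
step 2: y = z − H·x̄ = [2880/1501, 5044/1501]
step 2: S = H·P̄·Hᵀ + R = [124863/1501 -41621/1501; -41621/1501 21879/1501]
step 2: K = P̄·Hᵀ·S⁻¹ = [-9871/166484 -1/4; 12873/41621 0]
step 2: x' = x̄ + K·y = [-39701/41621, 39701/41621]
step 2: P' = (I − K·H)·P̄ = [67367/41621 -25746/41621; -25746/41621 25746/41621]

step 0: x' = [-83/212, -19/53], P' = [87/53 -34/53; -34/53 34/53]
step 1: x' = [-320/1501, -861/3002], P' = [2431/1501 -930/1501; -930/1501 930/1501]
step 2: x' = [-39701/41621, 39701/41621], P' = [67367/41621 -25746/41621; -25746/41621 25746/41621]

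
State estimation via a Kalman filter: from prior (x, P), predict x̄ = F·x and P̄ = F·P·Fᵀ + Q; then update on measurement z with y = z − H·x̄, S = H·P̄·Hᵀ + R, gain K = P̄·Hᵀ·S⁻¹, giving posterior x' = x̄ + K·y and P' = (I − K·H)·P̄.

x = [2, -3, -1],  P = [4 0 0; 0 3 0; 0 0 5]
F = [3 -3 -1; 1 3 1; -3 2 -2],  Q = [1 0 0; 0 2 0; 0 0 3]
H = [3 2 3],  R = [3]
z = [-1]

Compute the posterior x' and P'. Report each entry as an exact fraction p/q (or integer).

x' = [1051/67, -2692/335, -3569/335]
P' = [4378/67 -1368/67 -3459/67; -1368/67 12714/335 -1632/335; -3459/67 -1632/335 18456/335]

x̄ = F·x = [16, -8, -10]
P̄ = F·P·Fᵀ + Q = [69 -20 -44; -20 38 -4; -44 -4 71]
y = z − H·x̄ = [-3]
S = H·P̄·Hᵀ + R = [335]
K = P̄·Hᵀ·S⁻¹ = [7/67; 4/335; 73/335]
x' = x̄ + K·y = [1051/67, -2692/335, -3569/335]
P' = (I − K·H)·P̄ = [4378/67 -1368/67 -3459/67; -1368/67 12714/335 -1632/335; -3459/67 -1632/335 18456/335]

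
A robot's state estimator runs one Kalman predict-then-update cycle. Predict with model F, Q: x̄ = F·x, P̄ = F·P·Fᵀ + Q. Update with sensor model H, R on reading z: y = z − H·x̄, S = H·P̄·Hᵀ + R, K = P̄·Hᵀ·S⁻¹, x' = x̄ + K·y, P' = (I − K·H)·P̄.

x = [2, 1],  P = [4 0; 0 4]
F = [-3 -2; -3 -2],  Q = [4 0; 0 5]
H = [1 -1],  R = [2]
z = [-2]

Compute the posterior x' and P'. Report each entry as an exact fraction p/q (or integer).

x' = [-96/11, -78/11]
P' = [600/11 592/11; 592/11 602/11]

x̄ = F·x = [-8, -8]
P̄ = F·P·Fᵀ + Q = [56 52; 52 57]
y = z − H·x̄ = [-2]
S = H·P̄·Hᵀ + R = [11]
K = P̄·Hᵀ·S⁻¹ = [4/11; -5/11]
x' = x̄ + K·y = [-96/11, -78/11]
P' = (I − K·H)·P̄ = [600/11 592/11; 592/11 602/11]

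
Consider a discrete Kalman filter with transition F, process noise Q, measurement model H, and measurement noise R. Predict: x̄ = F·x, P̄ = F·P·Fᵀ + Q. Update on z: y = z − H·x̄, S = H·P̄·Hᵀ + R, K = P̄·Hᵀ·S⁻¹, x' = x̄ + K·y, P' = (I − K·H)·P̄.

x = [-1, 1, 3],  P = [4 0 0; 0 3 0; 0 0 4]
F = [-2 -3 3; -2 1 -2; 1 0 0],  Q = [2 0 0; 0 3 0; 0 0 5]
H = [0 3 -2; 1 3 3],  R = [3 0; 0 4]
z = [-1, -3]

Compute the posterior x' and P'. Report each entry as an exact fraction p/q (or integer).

x' = [354789/49637, -77242/49637, -89462/49637]
P' = [3645095/49637 -485530/49637 -714999/49637; -485530/49637 74093/49637 94485/49637; -714999/49637 94485/49637 153492/49637]

x̄ = F·x = [8, -3, -1]
P̄ = F·P·Fᵀ + Q = [81 -17 -8; -17 38 -8; -8 -8 9]
y = z − H·x̄ = [6, 1]
S = H·P̄·Hᵀ + R = [477 229; 229 214]
K = P̄·Hᵀ·S⁻¹ = [-8864/49637 10877/49637; 11103/49637 5051/49637; -7843/49637 7233/49637]
x' = x̄ + K·y = [354789/49637, -77242/49637, -89462/49637]
P' = (I − K·H)·P̄ = [3645095/49637 -485530/49637 -714999/49637; -485530/49637 74093/49637 94485/49637; -714999/49637 94485/49637 153492/49637]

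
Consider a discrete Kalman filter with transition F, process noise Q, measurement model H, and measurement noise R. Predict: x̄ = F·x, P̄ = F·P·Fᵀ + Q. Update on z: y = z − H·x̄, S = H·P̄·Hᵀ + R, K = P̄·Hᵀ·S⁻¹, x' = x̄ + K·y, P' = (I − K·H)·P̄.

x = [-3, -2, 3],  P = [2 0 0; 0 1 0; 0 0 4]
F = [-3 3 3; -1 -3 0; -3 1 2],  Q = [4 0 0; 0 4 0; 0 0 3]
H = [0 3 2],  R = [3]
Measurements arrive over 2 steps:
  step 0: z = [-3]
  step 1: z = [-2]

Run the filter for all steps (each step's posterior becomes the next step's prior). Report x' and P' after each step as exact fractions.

step 0: x' = [-312/163, 39/163, -261/163], P' = [15281/326 -5109/326 7785/326; -5109/326 2289/326 -3357/326; 7785/326 -3357/326 5163/326]
step 1: x' = [-221829/72149, 519/937, -131185/72149], P' = [8556619/144298 -26277/937 3080925/72149; -26277/937 14642/937 -21882/937; 3080925/72149 -21882/937 2572005/72149]

step 0: x̄ = F·x = [12, 9, 13]
step 0: P̄ = F·P·Fᵀ + Q = [67 -3 45; -3 15 3; 45 3 38]
step 0: y = z − H·x̄ = [-56]
step 0: S = H·P̄·Hᵀ + R = [326]
step 0: K = P̄·Hᵀ·S⁻¹ = [81/326; 51/326; 85/326]
step 0: x' = x̄ + K·y = [-312/163, 39/163, -261/163]
step 0: P' = (I − K·H)·P̄ = [15281/326 -5109/326 7785/326; -5109/326 2289/326 -3357/326; 7785/326 -3357/326 5163/326]
step 1: x̄ = F·x = [270/163, 195/163, 453/163]
step 1: P̄ = F·P·Fᵀ + Q = [97307/326 723/163 44847/163; 723/163 3266/163 1338/163; 44847/163 1338/163 42627/163]
step 1: y = z − H·x̄ = [-1817/163]
step 1: S = H·P̄·Hᵀ + R = [216447/163]
step 1: K = P̄·Hᵀ·S⁻¹ = [30621/72149; 54/937; 29756/72149]
step 1: x' = x̄ + K·y = [-221829/72149, 519/937, -131185/72149]
step 1: P' = (I − K·H)·P̄ = [8556619/144298 -26277/937 3080925/72149; -26277/937 14642/937 -21882/937; 3080925/72149 -21882/937 2572005/72149]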